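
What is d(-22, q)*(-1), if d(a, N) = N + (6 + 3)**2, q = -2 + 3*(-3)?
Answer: -70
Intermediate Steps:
q = -11 (q = -2 - 9 = -11)
d(a, N) = 81 + N (d(a, N) = N + 9**2 = N + 81 = 81 + N)
d(-22, q)*(-1) = (81 - 11)*(-1) = 70*(-1) = -70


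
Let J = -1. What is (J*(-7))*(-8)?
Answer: -56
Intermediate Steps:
(J*(-7))*(-8) = -1*(-7)*(-8) = 7*(-8) = -56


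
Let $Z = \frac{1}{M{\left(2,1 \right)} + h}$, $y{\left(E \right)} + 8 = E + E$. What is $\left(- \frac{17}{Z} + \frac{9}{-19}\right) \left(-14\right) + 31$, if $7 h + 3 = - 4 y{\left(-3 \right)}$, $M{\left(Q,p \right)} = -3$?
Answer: $\frac{21387}{19} \approx 1125.6$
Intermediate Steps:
$y{\left(E \right)} = -8 + 2 E$ ($y{\left(E \right)} = -8 + \left(E + E\right) = -8 + 2 E$)
$h = \frac{53}{7}$ ($h = - \frac{3}{7} + \frac{\left(-4\right) \left(-8 + 2 \left(-3\right)\right)}{7} = - \frac{3}{7} + \frac{\left(-4\right) \left(-8 - 6\right)}{7} = - \frac{3}{7} + \frac{\left(-4\right) \left(-14\right)}{7} = - \frac{3}{7} + \frac{1}{7} \cdot 56 = - \frac{3}{7} + 8 = \frac{53}{7} \approx 7.5714$)
$Z = \frac{7}{32}$ ($Z = \frac{1}{-3 + \frac{53}{7}} = \frac{1}{\frac{32}{7}} = \frac{7}{32} \approx 0.21875$)
$\left(- \frac{17}{Z} + \frac{9}{-19}\right) \left(-14\right) + 31 = \left(- \frac{17}{\frac{7}{32}} + \frac{9}{-19}\right) \left(-14\right) + 31 = \left(\left(-17\right) \frac{32}{7} + 9 \left(- \frac{1}{19}\right)\right) \left(-14\right) + 31 = \left(- \frac{544}{7} - \frac{9}{19}\right) \left(-14\right) + 31 = \left(- \frac{10399}{133}\right) \left(-14\right) + 31 = \frac{20798}{19} + 31 = \frac{21387}{19}$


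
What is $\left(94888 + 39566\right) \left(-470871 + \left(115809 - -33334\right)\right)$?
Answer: $-43257616512$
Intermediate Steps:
$\left(94888 + 39566\right) \left(-470871 + \left(115809 - -33334\right)\right) = 134454 \left(-470871 + \left(115809 + 33334\right)\right) = 134454 \left(-470871 + 149143\right) = 134454 \left(-321728\right) = -43257616512$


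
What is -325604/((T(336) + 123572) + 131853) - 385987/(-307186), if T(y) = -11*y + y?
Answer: -247925199/7039167190 ≈ -0.035221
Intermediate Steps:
T(y) = -10*y
-325604/((T(336) + 123572) + 131853) - 385987/(-307186) = -325604/((-10*336 + 123572) + 131853) - 385987/(-307186) = -325604/((-3360 + 123572) + 131853) - 385987*(-1/307186) = -325604/(120212 + 131853) + 385987/307186 = -325604/252065 + 385987/307186 = -247925199/7039167190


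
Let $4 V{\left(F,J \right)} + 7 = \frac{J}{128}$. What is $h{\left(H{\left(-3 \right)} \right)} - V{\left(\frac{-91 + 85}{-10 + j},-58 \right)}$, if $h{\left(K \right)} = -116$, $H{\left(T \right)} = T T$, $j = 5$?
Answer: $- \frac{29219}{256} \approx -114.14$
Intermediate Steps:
$H{\left(T \right)} = T^{2}$
$V{\left(F,J \right)} = - \frac{7}{4} + \frac{J}{512}$ ($V{\left(F,J \right)} = - \frac{7}{4} + \frac{J \frac{1}{128}}{4} = - \frac{7}{4} + \frac{\frac{1}{128} J}{4} = - \frac{7}{4} + \frac{J}{512}$)
$h{\left(H{\left(-3 \right)} \right)} - V{\left(\frac{-91 + 85}{-10 + j},-58 \right)} = -116 - \left(- \frac{7}{4} + \frac{1}{512} \left(-58\right)\right) = -116 - \left(- \frac{7}{4} - \frac{29}{256}\right) = -116 - - \frac{477}{256} = -116 + \frac{477}{256} = - \frac{29219}{256}$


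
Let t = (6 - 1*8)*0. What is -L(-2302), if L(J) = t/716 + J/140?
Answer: 1151/70 ≈ 16.443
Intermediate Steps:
t = 0 (t = (6 - 8)*0 = -2*0 = 0)
L(J) = J/140 (L(J) = 0/716 + J/140 = 0*(1/716) + J*(1/140) = 0 + J/140 = J/140)
-L(-2302) = -(-2302)/140 = -1*(-1151/70) = 1151/70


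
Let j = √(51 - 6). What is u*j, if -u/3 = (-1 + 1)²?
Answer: 0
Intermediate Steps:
u = 0 (u = -3*(-1 + 1)² = -3*0² = -3*0 = 0)
j = 3*√5 (j = √45 = 3*√5 ≈ 6.7082)
u*j = 0*(3*√5) = 0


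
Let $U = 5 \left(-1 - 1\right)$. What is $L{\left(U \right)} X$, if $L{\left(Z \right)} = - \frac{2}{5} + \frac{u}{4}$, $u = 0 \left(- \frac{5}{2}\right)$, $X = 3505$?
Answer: $-1402$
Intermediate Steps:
$u = 0$ ($u = 0 \left(\left(-5\right) \frac{1}{2}\right) = 0 \left(- \frac{5}{2}\right) = 0$)
$U = -10$ ($U = 5 \left(-2\right) = -10$)
$L{\left(Z \right)} = - \frac{2}{5}$ ($L{\left(Z \right)} = - \frac{2}{5} + \frac{0}{4} = \left(-2\right) \frac{1}{5} + 0 \cdot \frac{1}{4} = - \frac{2}{5} + 0 = - \frac{2}{5}$)
$L{\left(U \right)} X = \left(- \frac{2}{5}\right) 3505 = -1402$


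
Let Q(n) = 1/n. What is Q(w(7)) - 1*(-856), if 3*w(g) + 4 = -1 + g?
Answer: 1715/2 ≈ 857.50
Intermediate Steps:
w(g) = -5/3 + g/3 (w(g) = -4/3 + (-1 + g)/3 = -4/3 + (-⅓ + g/3) = -5/3 + g/3)
Q(w(7)) - 1*(-856) = 1/(-5/3 + (⅓)*7) - 1*(-856) = 1/(-5/3 + 7/3) + 856 = 1/(⅔) + 856 = 3/2 + 856 = 1715/2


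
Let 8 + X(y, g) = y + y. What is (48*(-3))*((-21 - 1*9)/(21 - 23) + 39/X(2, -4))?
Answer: -756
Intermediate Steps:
X(y, g) = -8 + 2*y (X(y, g) = -8 + (y + y) = -8 + 2*y)
(48*(-3))*((-21 - 1*9)/(21 - 23) + 39/X(2, -4)) = (48*(-3))*((-21 - 1*9)/(21 - 23) + 39/(-8 + 2*2)) = -144*((-21 - 9)/(-2) + 39/(-8 + 4)) = -144*(-30*(-½) + 39/(-4)) = -144*(15 + 39*(-¼)) = -144*(15 - 39/4) = -144*21/4 = -756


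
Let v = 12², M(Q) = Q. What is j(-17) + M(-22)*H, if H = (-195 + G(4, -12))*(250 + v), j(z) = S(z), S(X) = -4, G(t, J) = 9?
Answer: 1612244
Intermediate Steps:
v = 144
j(z) = -4
H = -73284 (H = (-195 + 9)*(250 + 144) = -186*394 = -73284)
j(-17) + M(-22)*H = -4 - 22*(-73284) = -4 + 1612248 = 1612244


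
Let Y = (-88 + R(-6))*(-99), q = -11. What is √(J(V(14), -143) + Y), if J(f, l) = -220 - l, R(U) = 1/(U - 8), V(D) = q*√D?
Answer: √1693846/14 ≈ 92.963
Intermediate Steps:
V(D) = -11*√D
R(U) = 1/(-8 + U)
Y = 122067/14 (Y = (-88 + 1/(-8 - 6))*(-99) = (-88 + 1/(-14))*(-99) = (-88 - 1/14)*(-99) = -1233/14*(-99) = 122067/14 ≈ 8719.1)
√(J(V(14), -143) + Y) = √((-220 - 1*(-143)) + 122067/14) = √((-220 + 143) + 122067/14) = √(-77 + 122067/14) = √(120989/14) = √1693846/14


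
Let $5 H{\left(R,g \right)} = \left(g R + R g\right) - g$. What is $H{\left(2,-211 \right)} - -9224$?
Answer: $\frac{45487}{5} \approx 9097.4$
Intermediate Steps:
$H{\left(R,g \right)} = - \frac{g}{5} + \frac{2 R g}{5}$ ($H{\left(R,g \right)} = \frac{\left(g R + R g\right) - g}{5} = \frac{\left(R g + R g\right) - g}{5} = \frac{2 R g - g}{5} = \frac{- g + 2 R g}{5} = - \frac{g}{5} + \frac{2 R g}{5}$)
$H{\left(2,-211 \right)} - -9224 = \frac{1}{5} \left(-211\right) \left(-1 + 2 \cdot 2\right) - -9224 = \frac{1}{5} \left(-211\right) \left(-1 + 4\right) + 9224 = \frac{1}{5} \left(-211\right) 3 + 9224 = - \frac{633}{5} + 9224 = \frac{45487}{5}$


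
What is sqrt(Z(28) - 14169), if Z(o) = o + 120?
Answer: I*sqrt(14021) ≈ 118.41*I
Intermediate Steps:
Z(o) = 120 + o
sqrt(Z(28) - 14169) = sqrt((120 + 28) - 14169) = sqrt(148 - 14169) = sqrt(-14021) = I*sqrt(14021)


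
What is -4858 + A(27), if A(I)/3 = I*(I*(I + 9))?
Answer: 73874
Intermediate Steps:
A(I) = 3*I**2*(9 + I) (A(I) = 3*(I*(I*(I + 9))) = 3*(I*(I*(9 + I))) = 3*(I**2*(9 + I)) = 3*I**2*(9 + I))
-4858 + A(27) = -4858 + 3*27**2*(9 + 27) = -4858 + 3*729*36 = -4858 + 78732 = 73874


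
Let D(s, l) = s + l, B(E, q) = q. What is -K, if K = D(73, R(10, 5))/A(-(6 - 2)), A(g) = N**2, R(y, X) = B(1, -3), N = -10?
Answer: -7/10 ≈ -0.70000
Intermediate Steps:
R(y, X) = -3
D(s, l) = l + s
A(g) = 100 (A(g) = (-10)**2 = 100)
K = 7/10 (K = (-3 + 73)/100 = 70*(1/100) = 7/10 ≈ 0.70000)
-K = -1*7/10 = -7/10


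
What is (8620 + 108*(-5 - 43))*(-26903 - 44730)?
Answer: -246130988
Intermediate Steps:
(8620 + 108*(-5 - 43))*(-26903 - 44730) = (8620 + 108*(-48))*(-71633) = (8620 - 5184)*(-71633) = 3436*(-71633) = -246130988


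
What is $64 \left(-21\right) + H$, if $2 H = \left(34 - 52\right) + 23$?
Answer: $- \frac{2683}{2} \approx -1341.5$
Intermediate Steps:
$H = \frac{5}{2}$ ($H = \frac{\left(34 - 52\right) + 23}{2} = \frac{-18 + 23}{2} = \frac{1}{2} \cdot 5 = \frac{5}{2} \approx 2.5$)
$64 \left(-21\right) + H = 64 \left(-21\right) + \frac{5}{2} = -1344 + \frac{5}{2} = - \frac{2683}{2}$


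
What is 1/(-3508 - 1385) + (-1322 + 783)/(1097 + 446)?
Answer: -2638870/7549899 ≈ -0.34952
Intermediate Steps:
1/(-3508 - 1385) + (-1322 + 783)/(1097 + 446) = 1/(-4893) - 539/1543 = -1/4893 - 539*1/1543 = -1/4893 - 539/1543 = -2638870/7549899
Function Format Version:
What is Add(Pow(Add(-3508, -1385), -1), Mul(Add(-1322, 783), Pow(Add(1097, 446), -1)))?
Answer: Rational(-2638870, 7549899) ≈ -0.34952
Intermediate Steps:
Add(Pow(Add(-3508, -1385), -1), Mul(Add(-1322, 783), Pow(Add(1097, 446), -1))) = Add(Pow(-4893, -1), Mul(-539, Pow(1543, -1))) = Add(Rational(-1, 4893), Mul(-539, Rational(1, 1543))) = Add(Rational(-1, 4893), Rational(-539, 1543)) = Rational(-2638870, 7549899)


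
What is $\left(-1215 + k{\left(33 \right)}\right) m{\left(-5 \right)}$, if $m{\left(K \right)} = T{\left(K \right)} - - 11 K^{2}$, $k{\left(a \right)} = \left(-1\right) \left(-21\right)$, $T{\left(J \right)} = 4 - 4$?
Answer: $-328350$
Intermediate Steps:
$T{\left(J \right)} = 0$ ($T{\left(J \right)} = 4 - 4 = 0$)
$k{\left(a \right)} = 21$
$m{\left(K \right)} = 11 K^{2}$ ($m{\left(K \right)} = 0 - - 11 K^{2} = 0 + 11 K^{2} = 11 K^{2}$)
$\left(-1215 + k{\left(33 \right)}\right) m{\left(-5 \right)} = \left(-1215 + 21\right) 11 \left(-5\right)^{2} = - 1194 \cdot 11 \cdot 25 = \left(-1194\right) 275 = -328350$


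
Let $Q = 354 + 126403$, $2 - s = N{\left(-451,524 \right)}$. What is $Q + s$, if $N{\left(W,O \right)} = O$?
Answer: $126235$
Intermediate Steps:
$s = -522$ ($s = 2 - 524 = -522$)
$Q = 126757$
$Q + s = 126757 - 522 = 126235$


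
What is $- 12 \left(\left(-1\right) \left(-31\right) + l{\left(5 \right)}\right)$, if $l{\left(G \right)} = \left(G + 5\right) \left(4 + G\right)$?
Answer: $-1452$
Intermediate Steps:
$l{\left(G \right)} = \left(4 + G\right) \left(5 + G\right)$ ($l{\left(G \right)} = \left(5 + G\right) \left(4 + G\right) = \left(4 + G\right) \left(5 + G\right)$)
$- 12 \left(\left(-1\right) \left(-31\right) + l{\left(5 \right)}\right) = - 12 \left(\left(-1\right) \left(-31\right) + \left(20 + 5^{2} + 9 \cdot 5\right)\right) = - 12 \left(31 + \left(20 + 25 + 45\right)\right) = - 12 \left(31 + 90\right) = \left(-12\right) 121 = -1452$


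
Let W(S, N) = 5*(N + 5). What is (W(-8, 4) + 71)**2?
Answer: 13456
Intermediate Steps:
W(S, N) = 25 + 5*N (W(S, N) = 5*(5 + N) = 25 + 5*N)
(W(-8, 4) + 71)**2 = ((25 + 5*4) + 71)**2 = ((25 + 20) + 71)**2 = (45 + 71)**2 = 116**2 = 13456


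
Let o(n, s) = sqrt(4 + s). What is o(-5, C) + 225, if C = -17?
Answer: 225 + I*sqrt(13) ≈ 225.0 + 3.6056*I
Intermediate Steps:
o(-5, C) + 225 = sqrt(4 - 17) + 225 = sqrt(-13) + 225 = I*sqrt(13) + 225 = 225 + I*sqrt(13)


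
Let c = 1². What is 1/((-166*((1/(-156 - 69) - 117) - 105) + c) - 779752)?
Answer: -225/167152109 ≈ -1.3461e-6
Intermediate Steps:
c = 1
1/((-166*((1/(-156 - 69) - 117) - 105) + c) - 779752) = 1/((-166*((1/(-156 - 69) - 117) - 105) + 1) - 779752) = 1/((-166*((1/(-225) - 117) - 105) + 1) - 779752) = 1/((-166*((-1/225 - 117) - 105) + 1) - 779752) = 1/((-166*(-26326/225 - 105) + 1) - 779752) = 1/((-166*(-49951/225) + 1) - 779752) = 1/((8291866/225 + 1) - 779752) = 1/(8292091/225 - 779752) = 1/(-167152109/225) = -225/167152109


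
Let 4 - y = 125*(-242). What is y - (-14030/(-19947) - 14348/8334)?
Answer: 13741920058/454203 ≈ 30255.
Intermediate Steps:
y = 30254 (y = 4 - 125*(-242) = 4 - 1*(-30250) = 4 + 30250 = 30254)
y - (-14030/(-19947) - 14348/8334) = 30254 - (-14030/(-19947) - 14348/8334) = 30254 - (-14030*(-1/19947) - 14348*1/8334) = 30254 - (230/327 - 7174/4167) = 30254 - 1*(-462496/454203) = 30254 + 462496/454203 = 13741920058/454203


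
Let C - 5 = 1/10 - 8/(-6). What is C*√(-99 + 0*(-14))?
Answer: 193*I*√11/10 ≈ 64.011*I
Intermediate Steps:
C = 193/30 (C = 5 + (1/10 - 8/(-6)) = 5 + (1*(⅒) - 8*(-⅙)) = 5 + (⅒ + 4/3) = 5 + 43/30 = 193/30 ≈ 6.4333)
C*√(-99 + 0*(-14)) = 193*√(-99 + 0*(-14))/30 = 193*√(-99 + 0)/30 = 193*√(-99)/30 = 193*(3*I*√11)/30 = 193*I*√11/10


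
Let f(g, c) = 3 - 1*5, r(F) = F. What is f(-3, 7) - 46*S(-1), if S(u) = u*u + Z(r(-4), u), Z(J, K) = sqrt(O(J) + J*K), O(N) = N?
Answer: -48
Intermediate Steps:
Z(J, K) = sqrt(J + J*K)
f(g, c) = -2 (f(g, c) = 3 - 5 = -2)
S(u) = u**2 + sqrt(-4 - 4*u) (S(u) = u*u + sqrt(-4*(1 + u)) = u**2 + sqrt(-4 - 4*u))
f(-3, 7) - 46*S(-1) = -2 - 46*((-1)**2 + 2*sqrt(-1 - 1*(-1))) = -2 - 46*(1 + 2*sqrt(-1 + 1)) = -2 - 46*(1 + 2*sqrt(0)) = -2 - 46*(1 + 2*0) = -2 - 46*(1 + 0) = -2 - 46*1 = -2 - 46 = -48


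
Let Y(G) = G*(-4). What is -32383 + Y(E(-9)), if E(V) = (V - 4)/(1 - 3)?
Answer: -32409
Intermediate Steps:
E(V) = 2 - V/2 (E(V) = (-4 + V)/(-2) = (-4 + V)*(-1/2) = 2 - V/2)
Y(G) = -4*G
-32383 + Y(E(-9)) = -32383 - 4*(2 - 1/2*(-9)) = -32383 - 4*(2 + 9/2) = -32383 - 4*13/2 = -32383 - 26 = -32409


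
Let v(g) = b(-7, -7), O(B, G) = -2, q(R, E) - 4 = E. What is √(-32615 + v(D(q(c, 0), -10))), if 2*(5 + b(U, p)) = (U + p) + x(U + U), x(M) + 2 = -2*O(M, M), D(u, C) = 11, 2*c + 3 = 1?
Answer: I*√32626 ≈ 180.63*I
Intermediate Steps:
c = -1 (c = -3/2 + (½)*1 = -3/2 + ½ = -1)
q(R, E) = 4 + E
x(M) = 2 (x(M) = -2 - 2*(-2) = -2 + 4 = 2)
b(U, p) = -4 + U/2 + p/2 (b(U, p) = -5 + ((U + p) + 2)/2 = -5 + (2 + U + p)/2 = -5 + (1 + U/2 + p/2) = -4 + U/2 + p/2)
v(g) = -11 (v(g) = -4 + (½)*(-7) + (½)*(-7) = -4 - 7/2 - 7/2 = -11)
√(-32615 + v(D(q(c, 0), -10))) = √(-32615 - 11) = √(-32626) = I*√32626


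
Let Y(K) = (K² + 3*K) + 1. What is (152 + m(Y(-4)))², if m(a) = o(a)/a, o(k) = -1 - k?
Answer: 568516/25 ≈ 22741.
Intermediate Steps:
Y(K) = 1 + K² + 3*K
m(a) = (-1 - a)/a
(152 + m(Y(-4)))² = (152 + (-1 - (1 + (-4)² + 3*(-4)))/(1 + (-4)² + 3*(-4)))² = (152 + (-1 - (1 + 16 - 12))/(1 + 16 - 12))² = (152 + (-1 - 1*5)/5)² = (152 + (-1 - 5)/5)² = (152 + (⅕)*(-6))² = (152 - 6/5)² = (754/5)² = 568516/25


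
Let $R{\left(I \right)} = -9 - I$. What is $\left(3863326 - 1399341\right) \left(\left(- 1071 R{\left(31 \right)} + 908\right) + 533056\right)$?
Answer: $1421236403940$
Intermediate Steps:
$\left(3863326 - 1399341\right) \left(\left(- 1071 R{\left(31 \right)} + 908\right) + 533056\right) = \left(3863326 - 1399341\right) \left(\left(- 1071 \left(-9 - 31\right) + 908\right) + 533056\right) = 2463985 \left(\left(- 1071 \left(-9 - 31\right) + 908\right) + 533056\right) = 2463985 \left(\left(\left(-1071\right) \left(-40\right) + 908\right) + 533056\right) = 2463985 \left(\left(42840 + 908\right) + 533056\right) = 2463985 \left(43748 + 533056\right) = 2463985 \cdot 576804 = 1421236403940$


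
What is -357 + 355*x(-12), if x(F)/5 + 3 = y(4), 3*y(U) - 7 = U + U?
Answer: 3193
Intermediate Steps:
y(U) = 7/3 + 2*U/3 (y(U) = 7/3 + (U + U)/3 = 7/3 + (2*U)/3 = 7/3 + 2*U/3)
x(F) = 10 (x(F) = -15 + 5*(7/3 + (⅔)*4) = -15 + 5*(7/3 + 8/3) = -15 + 5*5 = -15 + 25 = 10)
-357 + 355*x(-12) = -357 + 355*10 = -357 + 3550 = 3193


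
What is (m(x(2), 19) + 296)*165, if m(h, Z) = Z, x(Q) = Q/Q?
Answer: 51975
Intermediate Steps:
x(Q) = 1
(m(x(2), 19) + 296)*165 = (19 + 296)*165 = 315*165 = 51975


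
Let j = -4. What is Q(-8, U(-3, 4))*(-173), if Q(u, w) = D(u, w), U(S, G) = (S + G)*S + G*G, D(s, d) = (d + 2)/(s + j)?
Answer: 865/4 ≈ 216.25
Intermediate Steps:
D(s, d) = (2 + d)/(-4 + s) (D(s, d) = (d + 2)/(s - 4) = (2 + d)/(-4 + s))
U(S, G) = G² + S*(G + S) (U(S, G) = (G + S)*S + G² = S*(G + S) + G² = G² + S*(G + S))
Q(u, w) = (2 + w)/(-4 + u)
Q(-8, U(-3, 4))*(-173) = ((2 + (4² + (-3)² + 4*(-3)))/(-4 - 8))*(-173) = ((2 + (16 + 9 - 12))/(-12))*(-173) = -(2 + 13)/12*(-173) = -1/12*15*(-173) = -5/4*(-173) = 865/4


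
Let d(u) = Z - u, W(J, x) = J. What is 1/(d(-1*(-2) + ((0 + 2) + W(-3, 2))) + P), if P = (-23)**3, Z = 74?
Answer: -1/12094 ≈ -8.2686e-5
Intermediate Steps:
d(u) = 74 - u
P = -12167
1/(d(-1*(-2) + ((0 + 2) + W(-3, 2))) + P) = 1/((74 - (-1*(-2) + ((0 + 2) - 3))) - 12167) = 1/((74 - (2 + (2 - 3))) - 12167) = 1/((74 - (2 - 1)) - 12167) = 1/((74 - 1*1) - 12167) = 1/((74 - 1) - 12167) = 1/(73 - 12167) = 1/(-12094) = -1/12094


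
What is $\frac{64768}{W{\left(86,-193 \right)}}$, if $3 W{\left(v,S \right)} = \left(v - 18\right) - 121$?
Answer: $- \frac{194304}{53} \approx -3666.1$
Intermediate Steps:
$W{\left(v,S \right)} = - \frac{139}{3} + \frac{v}{3}$ ($W{\left(v,S \right)} = \frac{\left(v - 18\right) - 121}{3} = \frac{\left(-18 + v\right) - 121}{3} = \frac{-139 + v}{3} = - \frac{139}{3} + \frac{v}{3}$)
$\frac{64768}{W{\left(86,-193 \right)}} = \frac{64768}{- \frac{139}{3} + \frac{1}{3} \cdot 86} = \frac{64768}{- \frac{139}{3} + \frac{86}{3}} = \frac{64768}{- \frac{53}{3}} = 64768 \left(- \frac{3}{53}\right) = - \frac{194304}{53}$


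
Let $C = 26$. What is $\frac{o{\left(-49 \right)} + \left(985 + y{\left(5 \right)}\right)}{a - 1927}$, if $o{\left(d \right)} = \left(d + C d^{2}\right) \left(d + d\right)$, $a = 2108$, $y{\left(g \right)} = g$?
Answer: $- \frac{6111956}{181} \approx -33768.0$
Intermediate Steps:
$o{\left(d \right)} = 2 d \left(d + 26 d^{2}\right)$ ($o{\left(d \right)} = \left(d + 26 d^{2}\right) \left(d + d\right) = \left(d + 26 d^{2}\right) 2 d = 2 d \left(d + 26 d^{2}\right)$)
$\frac{o{\left(-49 \right)} + \left(985 + y{\left(5 \right)}\right)}{a - 1927} = \frac{\left(-49\right)^{2} \left(2 + 52 \left(-49\right)\right) + \left(985 + 5\right)}{2108 - 1927} = \frac{2401 \left(2 - 2548\right) + 990}{181} = \left(2401 \left(-2546\right) + 990\right) \frac{1}{181} = \left(-6112946 + 990\right) \frac{1}{181} = \left(-6111956\right) \frac{1}{181} = - \frac{6111956}{181}$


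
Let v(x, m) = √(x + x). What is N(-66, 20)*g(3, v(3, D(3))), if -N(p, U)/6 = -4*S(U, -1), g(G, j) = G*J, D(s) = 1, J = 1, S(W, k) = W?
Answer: 1440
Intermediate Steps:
v(x, m) = √2*√x (v(x, m) = √(2*x) = √2*√x)
g(G, j) = G (g(G, j) = G*1 = G)
N(p, U) = 24*U (N(p, U) = -(-24)*U = 24*U)
N(-66, 20)*g(3, v(3, D(3))) = (24*20)*3 = 480*3 = 1440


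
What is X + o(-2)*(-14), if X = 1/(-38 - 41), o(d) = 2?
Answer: -2213/79 ≈ -28.013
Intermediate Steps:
X = -1/79 (X = 1/(-79) = -1/79 ≈ -0.012658)
X + o(-2)*(-14) = -1/79 + 2*(-14) = -1/79 - 28 = -2213/79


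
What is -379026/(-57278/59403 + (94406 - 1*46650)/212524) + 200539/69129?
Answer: 82696685522572100261/161348814294129 ≈ 5.1253e+5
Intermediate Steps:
-379026/(-57278/59403 + (94406 - 1*46650)/212524) + 200539/69129 = -379026/(-57278*1/59403 + (94406 - 46650)*(1/212524)) + 200539*(1/69129) = -379026/(-57278/59403 + 47756*(1/212524)) + 200539/69129 = -379026/(-57278/59403 + 11939/53131) + 200539/69129 = -379026/(-2334025001/3156140793) + 200539/69129 = -379026*(-3156140793/2334025001) + 200539/69129 = 1196259420207618/2334025001 + 200539/69129 = 82696685522572100261/161348814294129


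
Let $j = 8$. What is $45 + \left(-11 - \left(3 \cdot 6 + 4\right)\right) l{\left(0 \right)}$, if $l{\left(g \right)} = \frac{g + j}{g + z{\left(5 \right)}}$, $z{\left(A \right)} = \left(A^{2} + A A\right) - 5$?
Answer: $\frac{587}{15} \approx 39.133$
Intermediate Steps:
$z{\left(A \right)} = -5 + 2 A^{2}$ ($z{\left(A \right)} = \left(A^{2} + A^{2}\right) - 5 = 2 A^{2} - 5 = -5 + 2 A^{2}$)
$l{\left(g \right)} = \frac{8 + g}{45 + g}$ ($l{\left(g \right)} = \frac{g + 8}{g - \left(5 - 2 \cdot 5^{2}\right)} = \frac{8 + g}{g + \left(-5 + 2 \cdot 25\right)} = \frac{8 + g}{g + \left(-5 + 50\right)} = \frac{8 + g}{g + 45} = \frac{8 + g}{45 + g}$)
$45 + \left(-11 - \left(3 \cdot 6 + 4\right)\right) l{\left(0 \right)} = 45 + \left(-11 - \left(3 \cdot 6 + 4\right)\right) \frac{8 + 0}{45 + 0} = 45 + \left(-11 - \left(18 + 4\right)\right) \frac{1}{45} \cdot 8 = 45 + \left(-11 - 22\right) \frac{1}{45} \cdot 8 = 45 + \left(-11 - 22\right) \frac{8}{45} = 45 - \frac{88}{15} = \frac{587}{15}$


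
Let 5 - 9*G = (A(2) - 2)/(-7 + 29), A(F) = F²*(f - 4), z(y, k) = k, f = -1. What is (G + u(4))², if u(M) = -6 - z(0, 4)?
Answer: 784/9 ≈ 87.111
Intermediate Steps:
u(M) = -10 (u(M) = -6 - 1*4 = -6 - 4 = -10)
A(F) = -5*F² (A(F) = F²*(-1 - 4) = F²*(-5) = -5*F²)
G = ⅔ (G = 5/9 - (-5*2² - 2)/(9*(-7 + 29)) = 5/9 - (-5*4 - 2)/(9*22) = 5/9 - (-20 - 2)/(9*22) = 5/9 - (-22)/(9*22) = 5/9 - ⅑*(-1) = 5/9 + ⅑ = ⅔ ≈ 0.66667)
(G + u(4))² = (⅔ - 10)² = (-28/3)² = 784/9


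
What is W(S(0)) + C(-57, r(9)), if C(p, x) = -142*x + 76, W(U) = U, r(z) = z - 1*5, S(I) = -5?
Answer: -497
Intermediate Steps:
r(z) = -5 + z (r(z) = z - 5 = -5 + z)
C(p, x) = 76 - 142*x
W(S(0)) + C(-57, r(9)) = -5 + (76 - 142*(-5 + 9)) = -5 + (76 - 142*4) = -5 + (76 - 568) = -5 - 492 = -497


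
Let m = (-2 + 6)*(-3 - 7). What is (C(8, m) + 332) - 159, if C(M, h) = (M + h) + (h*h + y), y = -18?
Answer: 1723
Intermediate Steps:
m = -40 (m = 4*(-10) = -40)
C(M, h) = -18 + M + h + h² (C(M, h) = (M + h) + (h*h - 18) = (M + h) + (h² - 18) = (M + h) + (-18 + h²) = -18 + M + h + h²)
(C(8, m) + 332) - 159 = ((-18 + 8 - 40 + (-40)²) + 332) - 159 = ((-18 + 8 - 40 + 1600) + 332) - 159 = (1550 + 332) - 159 = 1882 - 159 = 1723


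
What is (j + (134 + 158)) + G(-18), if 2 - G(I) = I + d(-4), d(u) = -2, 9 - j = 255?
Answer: 68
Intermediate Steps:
j = -246 (j = 9 - 1*255 = 9 - 255 = -246)
G(I) = 4 - I (G(I) = 2 - (I - 2) = 2 - (-2 + I) = 2 + (2 - I) = 4 - I)
(j + (134 + 158)) + G(-18) = (-246 + (134 + 158)) + (4 - 1*(-18)) = (-246 + 292) + (4 + 18) = 46 + 22 = 68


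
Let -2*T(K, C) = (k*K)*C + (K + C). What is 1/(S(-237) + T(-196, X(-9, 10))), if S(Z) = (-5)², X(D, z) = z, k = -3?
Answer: -1/2822 ≈ -0.00035436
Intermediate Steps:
S(Z) = 25
T(K, C) = -C/2 - K/2 + 3*C*K/2 (T(K, C) = -((-3*K)*C + (K + C))/2 = -(-3*C*K + (C + K))/2 = -(C + K - 3*C*K)/2 = -C/2 - K/2 + 3*C*K/2)
1/(S(-237) + T(-196, X(-9, 10))) = 1/(25 + (-½*10 - ½*(-196) + (3/2)*10*(-196))) = 1/(25 + (-5 + 98 - 2940)) = 1/(25 - 2847) = 1/(-2822) = -1/2822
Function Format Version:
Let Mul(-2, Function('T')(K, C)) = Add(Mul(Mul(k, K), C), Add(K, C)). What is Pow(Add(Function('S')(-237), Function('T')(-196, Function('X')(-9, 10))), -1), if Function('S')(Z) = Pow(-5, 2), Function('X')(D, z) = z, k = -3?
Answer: Rational(-1, 2822) ≈ -0.00035436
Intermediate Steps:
Function('S')(Z) = 25
Function('T')(K, C) = Add(Mul(Rational(-1, 2), C), Mul(Rational(-1, 2), K), Mul(Rational(3, 2), C, K)) (Function('T')(K, C) = Mul(Rational(-1, 2), Add(Mul(Mul(-3, K), C), Add(K, C))) = Mul(Rational(-1, 2), Add(Mul(-3, C, K), Add(C, K))) = Mul(Rational(-1, 2), Add(C, K, Mul(-3, C, K))) = Add(Mul(Rational(-1, 2), C), Mul(Rational(-1, 2), K), Mul(Rational(3, 2), C, K)))
Pow(Add(Function('S')(-237), Function('T')(-196, Function('X')(-9, 10))), -1) = Pow(Add(25, Add(Mul(Rational(-1, 2), 10), Mul(Rational(-1, 2), -196), Mul(Rational(3, 2), 10, -196))), -1) = Pow(Add(25, Add(-5, 98, -2940)), -1) = Pow(Add(25, -2847), -1) = Pow(-2822, -1) = Rational(-1, 2822)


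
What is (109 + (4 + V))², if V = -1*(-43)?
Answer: 24336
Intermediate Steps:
V = 43
(109 + (4 + V))² = (109 + (4 + 43))² = (109 + 47)² = 156² = 24336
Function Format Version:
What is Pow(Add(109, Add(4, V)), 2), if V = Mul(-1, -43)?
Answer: 24336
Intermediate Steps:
V = 43
Pow(Add(109, Add(4, V)), 2) = Pow(Add(109, Add(4, 43)), 2) = Pow(Add(109, 47), 2) = Pow(156, 2) = 24336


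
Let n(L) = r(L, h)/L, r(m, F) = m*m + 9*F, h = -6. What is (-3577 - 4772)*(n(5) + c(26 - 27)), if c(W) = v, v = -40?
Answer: 1911921/5 ≈ 3.8238e+5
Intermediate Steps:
r(m, F) = m² + 9*F
n(L) = (-54 + L²)/L (n(L) = (L² + 9*(-6))/L = (L² - 54)/L = (-54 + L²)/L)
c(W) = -40
(-3577 - 4772)*(n(5) + c(26 - 27)) = (-3577 - 4772)*((5 - 54/5) - 40) = -8349*((5 - 54*⅕) - 40) = -8349*((5 - 54/5) - 40) = -8349*(-29/5 - 40) = -8349*(-229/5) = 1911921/5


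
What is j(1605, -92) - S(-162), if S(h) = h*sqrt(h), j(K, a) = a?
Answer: -92 + 1458*I*sqrt(2) ≈ -92.0 + 2061.9*I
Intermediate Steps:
S(h) = h**(3/2)
j(1605, -92) - S(-162) = -92 - (-162)**(3/2) = -92 - (-1458)*I*sqrt(2) = -92 + 1458*I*sqrt(2)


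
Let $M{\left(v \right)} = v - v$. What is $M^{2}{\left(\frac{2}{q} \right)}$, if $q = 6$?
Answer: $0$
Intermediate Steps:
$M{\left(v \right)} = 0$
$M^{2}{\left(\frac{2}{q} \right)} = 0^{2} = 0$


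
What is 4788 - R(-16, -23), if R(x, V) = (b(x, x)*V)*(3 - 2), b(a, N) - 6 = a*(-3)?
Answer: 6030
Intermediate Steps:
b(a, N) = 6 - 3*a (b(a, N) = 6 + a*(-3) = 6 - 3*a)
R(x, V) = V*(6 - 3*x) (R(x, V) = ((6 - 3*x)*V)*(3 - 2) = (V*(6 - 3*x))*1 = V*(6 - 3*x))
4788 - R(-16, -23) = 4788 - 3*(-23)*(2 - 1*(-16)) = 4788 - 3*(-23)*(2 + 16) = 4788 - 3*(-23)*18 = 4788 - 1*(-1242) = 4788 + 1242 = 6030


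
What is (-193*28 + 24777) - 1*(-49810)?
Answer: 69183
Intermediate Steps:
(-193*28 + 24777) - 1*(-49810) = (-5404 + 24777) + 49810 = 19373 + 49810 = 69183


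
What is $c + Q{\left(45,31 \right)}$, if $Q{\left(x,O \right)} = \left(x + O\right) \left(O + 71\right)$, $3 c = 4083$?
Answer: $9113$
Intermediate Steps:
$c = 1361$ ($c = \frac{1}{3} \cdot 4083 = 1361$)
$Q{\left(x,O \right)} = \left(71 + O\right) \left(O + x\right)$ ($Q{\left(x,O \right)} = \left(O + x\right) \left(71 + O\right) = \left(71 + O\right) \left(O + x\right)$)
$c + Q{\left(45,31 \right)} = 1361 + \left(31^{2} + 71 \cdot 31 + 71 \cdot 45 + 31 \cdot 45\right) = 1361 + \left(961 + 2201 + 3195 + 1395\right) = 1361 + 7752 = 9113$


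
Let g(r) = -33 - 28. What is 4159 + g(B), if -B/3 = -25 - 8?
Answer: 4098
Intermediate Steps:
B = 99 (B = -3*(-25 - 8) = -3*(-33) = 99)
g(r) = -61
4159 + g(B) = 4159 - 61 = 4098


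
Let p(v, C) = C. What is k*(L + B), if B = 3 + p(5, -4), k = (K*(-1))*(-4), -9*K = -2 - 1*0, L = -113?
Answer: -304/3 ≈ -101.33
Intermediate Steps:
K = 2/9 (K = -(-2 - 1*0)/9 = -(-2 + 0)/9 = -⅑*(-2) = 2/9 ≈ 0.22222)
k = 8/9 (k = ((2/9)*(-1))*(-4) = -2/9*(-4) = 8/9 ≈ 0.88889)
B = -1 (B = 3 - 4 = -1)
k*(L + B) = 8*(-113 - 1)/9 = (8/9)*(-114) = -304/3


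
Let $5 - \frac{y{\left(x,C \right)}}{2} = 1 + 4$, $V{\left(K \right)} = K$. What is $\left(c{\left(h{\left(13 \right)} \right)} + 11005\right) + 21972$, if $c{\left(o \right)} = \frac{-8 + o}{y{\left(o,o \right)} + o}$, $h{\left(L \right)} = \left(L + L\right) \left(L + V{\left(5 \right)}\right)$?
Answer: $\frac{3858424}{117} \approx 32978.0$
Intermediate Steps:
$h{\left(L \right)} = 2 L \left(5 + L\right)$ ($h{\left(L \right)} = \left(L + L\right) \left(L + 5\right) = 2 L \left(5 + L\right)$)
$y{\left(x,C \right)} = 0$ ($y{\left(x,C \right)} = 10 - 2 \left(1 + 4\right) = 10 - 10 = 0$)
$c{\left(o \right)} = \frac{-8 + o}{o}$ ($c{\left(o \right)} = \frac{-8 + o}{0 + o} = \frac{-8 + o}{o}$)
$\left(c{\left(h{\left(13 \right)} \right)} + 11005\right) + 21972 = \left(\frac{-8 + 2 \cdot 13 \left(5 + 13\right)}{2 \cdot 13 \left(5 + 13\right)} + 11005\right) + 21972 = \left(\frac{-8 + 2 \cdot 13 \cdot 18}{2 \cdot 13 \cdot 18} + 11005\right) + 21972 = \left(\frac{-8 + 468}{468} + 11005\right) + 21972 = \left(\frac{1}{468} \cdot 460 + 11005\right) + 21972 = \left(\frac{115}{117} + 11005\right) + 21972 = \frac{1287700}{117} + 21972 = \frac{3858424}{117}$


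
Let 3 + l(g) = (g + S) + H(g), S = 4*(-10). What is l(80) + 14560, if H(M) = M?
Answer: 14677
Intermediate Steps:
S = -40
l(g) = -43 + 2*g (l(g) = -3 + ((g - 40) + g) = -3 + ((-40 + g) + g) = -3 + (-40 + 2*g) = -43 + 2*g)
l(80) + 14560 = (-43 + 2*80) + 14560 = (-43 + 160) + 14560 = 117 + 14560 = 14677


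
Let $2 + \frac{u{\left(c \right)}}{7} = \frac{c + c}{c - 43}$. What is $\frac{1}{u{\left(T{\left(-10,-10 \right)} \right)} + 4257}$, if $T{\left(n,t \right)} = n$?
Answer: $\frac{53}{225019} \approx 0.00023554$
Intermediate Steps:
$u{\left(c \right)} = -14 + \frac{14 c}{-43 + c}$ ($u{\left(c \right)} = -14 + 7 \frac{c + c}{c - 43} = -14 + 7 \frac{2 c}{-43 + c} = -14 + \frac{14 c}{-43 + c}$)
$\frac{1}{u{\left(T{\left(-10,-10 \right)} \right)} + 4257} = \frac{1}{\frac{602}{-43 - 10} + 4257} = \frac{1}{\frac{602}{-53} + 4257} = \frac{1}{602 \left(- \frac{1}{53}\right) + 4257} = \frac{1}{- \frac{602}{53} + 4257} = \frac{1}{\frac{225019}{53}} = \frac{53}{225019}$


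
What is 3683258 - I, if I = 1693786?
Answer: 1989472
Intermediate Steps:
3683258 - I = 3683258 - 1*1693786 = 3683258 - 1693786 = 1989472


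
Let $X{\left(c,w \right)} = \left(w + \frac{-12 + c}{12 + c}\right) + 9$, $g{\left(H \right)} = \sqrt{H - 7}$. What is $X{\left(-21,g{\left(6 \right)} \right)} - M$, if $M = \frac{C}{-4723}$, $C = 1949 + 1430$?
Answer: $\frac{189611}{14169} + i \approx 13.382 + 1.0 i$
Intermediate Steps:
$C = 3379$
$g{\left(H \right)} = \sqrt{-7 + H}$
$M = - \frac{3379}{4723}$ ($M = \frac{3379}{-4723} = 3379 \left(- \frac{1}{4723}\right) = - \frac{3379}{4723} \approx -0.71544$)
$X{\left(c,w \right)} = 9 + w + \frac{-12 + c}{12 + c}$ ($X{\left(c,w \right)} = \left(w + \frac{-12 + c}{12 + c}\right) + 9 = 9 + w + \frac{-12 + c}{12 + c}$)
$X{\left(-21,g{\left(6 \right)} \right)} - M = \frac{96 + 10 \left(-21\right) + 12 \sqrt{-7 + 6} - 21 \sqrt{-7 + 6}}{12 - 21} - - \frac{3379}{4723} = \frac{96 - 210 + 12 \sqrt{-1} - 21 \sqrt{-1}}{-9} + \frac{3379}{4723} = - \frac{96 - 210 + 12 i - 21 i}{9} + \frac{3379}{4723} = - \frac{-114 - 9 i}{9} + \frac{3379}{4723} = \left(\frac{38}{3} + i\right) + \frac{3379}{4723} = \frac{189611}{14169} + i$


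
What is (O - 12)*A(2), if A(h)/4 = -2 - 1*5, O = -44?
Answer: 1568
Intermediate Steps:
A(h) = -28 (A(h) = 4*(-2 - 1*5) = 4*(-2 - 5) = 4*(-7) = -28)
(O - 12)*A(2) = (-44 - 12)*(-28) = -56*(-28) = 1568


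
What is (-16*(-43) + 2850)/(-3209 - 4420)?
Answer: -3538/7629 ≈ -0.46376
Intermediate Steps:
(-16*(-43) + 2850)/(-3209 - 4420) = (688 + 2850)/(-7629) = 3538*(-1/7629) = -3538/7629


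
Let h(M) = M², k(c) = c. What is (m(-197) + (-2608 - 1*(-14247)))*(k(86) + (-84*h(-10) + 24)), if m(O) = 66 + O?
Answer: -95401320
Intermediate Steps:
(m(-197) + (-2608 - 1*(-14247)))*(k(86) + (-84*h(-10) + 24)) = ((66 - 197) + (-2608 - 1*(-14247)))*(86 + (-84*(-10)² + 24)) = (-131 + (-2608 + 14247))*(86 + (-84*100 + 24)) = (-131 + 11639)*(86 + (-8400 + 24)) = 11508*(86 - 8376) = 11508*(-8290) = -95401320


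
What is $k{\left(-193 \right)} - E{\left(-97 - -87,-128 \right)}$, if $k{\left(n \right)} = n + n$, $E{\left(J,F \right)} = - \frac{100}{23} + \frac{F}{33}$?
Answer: $- \frac{286730}{759} \approx -377.77$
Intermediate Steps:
$E{\left(J,F \right)} = - \frac{100}{23} + \frac{F}{33}$ ($E{\left(J,F \right)} = \left(-100\right) \frac{1}{23} + F \frac{1}{33} = - \frac{100}{23} + \frac{F}{33}$)
$k{\left(n \right)} = 2 n$
$k{\left(-193 \right)} - E{\left(-97 - -87,-128 \right)} = 2 \left(-193\right) - \left(- \frac{100}{23} + \frac{1}{33} \left(-128\right)\right) = -386 - \left(- \frac{100}{23} - \frac{128}{33}\right) = -386 - - \frac{6244}{759} = -386 + \frac{6244}{759} = - \frac{286730}{759}$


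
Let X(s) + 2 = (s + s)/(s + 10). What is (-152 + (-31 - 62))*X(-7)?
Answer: 4900/3 ≈ 1633.3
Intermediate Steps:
X(s) = -2 + 2*s/(10 + s) (X(s) = -2 + (s + s)/(s + 10) = -2 + (2*s)/(10 + s) = -2 + 2*s/(10 + s))
(-152 + (-31 - 62))*X(-7) = (-152 + (-31 - 62))*(-20/(10 - 7)) = (-152 - 93)*(-20/3) = -(-4900)/3 = -245*(-20/3) = 4900/3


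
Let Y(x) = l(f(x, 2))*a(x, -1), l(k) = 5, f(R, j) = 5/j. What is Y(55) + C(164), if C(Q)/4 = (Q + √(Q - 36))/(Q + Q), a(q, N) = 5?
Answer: 27 + 4*√2/41 ≈ 27.138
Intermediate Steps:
Y(x) = 25 (Y(x) = 5*5 = 25)
C(Q) = 2*(Q + √(-36 + Q))/Q (C(Q) = 4*((Q + √(Q - 36))/(Q + Q)) = 4*((Q + √(-36 + Q))/((2*Q))) = 4*((Q + √(-36 + Q))*(1/(2*Q))) = 4*((Q + √(-36 + Q))/(2*Q)) = 2*(Q + √(-36 + Q))/Q)
Y(55) + C(164) = 25 + (2 + 2*√(-36 + 164)/164) = 25 + (2 + 2*(1/164)*√128) = 25 + (2 + 2*(1/164)*(8*√2)) = 25 + (2 + 4*√2/41) = 27 + 4*√2/41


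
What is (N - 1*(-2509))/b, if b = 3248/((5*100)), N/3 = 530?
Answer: 512375/812 ≈ 631.00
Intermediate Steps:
N = 1590 (N = 3*530 = 1590)
b = 812/125 (b = 3248/500 = 3248*(1/500) = 812/125 ≈ 6.4960)
(N - 1*(-2509))/b = (1590 - 1*(-2509))/(812/125) = (1590 + 2509)*(125/812) = 4099*(125/812) = 512375/812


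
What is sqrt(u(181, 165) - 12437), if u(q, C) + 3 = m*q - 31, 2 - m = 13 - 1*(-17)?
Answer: I*sqrt(17539) ≈ 132.43*I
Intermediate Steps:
m = -28 (m = 2 - (13 - 1*(-17)) = 2 - (13 + 17) = 2 - 1*30 = 2 - 30 = -28)
u(q, C) = -34 - 28*q (u(q, C) = -3 + (-28*q - 31) = -3 + (-31 - 28*q) = -34 - 28*q)
sqrt(u(181, 165) - 12437) = sqrt((-34 - 28*181) - 12437) = sqrt((-34 - 5068) - 12437) = sqrt(-5102 - 12437) = sqrt(-17539) = I*sqrt(17539)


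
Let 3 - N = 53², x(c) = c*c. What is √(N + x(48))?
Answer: I*√502 ≈ 22.405*I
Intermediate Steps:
x(c) = c²
N = -2806 (N = 3 - 1*53² = 3 - 1*2809 = 3 - 2809 = -2806)
√(N + x(48)) = √(-2806 + 48²) = √(-2806 + 2304) = √(-502) = I*√502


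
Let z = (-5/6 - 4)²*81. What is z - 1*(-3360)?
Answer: 21009/4 ≈ 5252.3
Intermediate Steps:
z = 7569/4 (z = (-5*⅙ - 4)²*81 = (-⅚ - 4)²*81 = (-29/6)²*81 = (841/36)*81 = 7569/4 ≈ 1892.3)
z - 1*(-3360) = 7569/4 - 1*(-3360) = 7569/4 + 3360 = 21009/4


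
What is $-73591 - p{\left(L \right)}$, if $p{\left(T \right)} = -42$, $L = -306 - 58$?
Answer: $-73549$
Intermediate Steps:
$L = -364$
$-73591 - p{\left(L \right)} = -73591 - -42 = -73591 + 42 = -73549$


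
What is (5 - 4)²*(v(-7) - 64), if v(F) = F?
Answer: -71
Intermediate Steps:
(5 - 4)²*(v(-7) - 64) = (5 - 4)²*(-7 - 64) = 1²*(-71) = 1*(-71) = -71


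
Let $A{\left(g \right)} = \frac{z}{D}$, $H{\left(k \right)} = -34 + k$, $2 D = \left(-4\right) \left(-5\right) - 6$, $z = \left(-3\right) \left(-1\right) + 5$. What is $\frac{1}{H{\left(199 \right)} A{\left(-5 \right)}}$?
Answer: $\frac{7}{1320} \approx 0.005303$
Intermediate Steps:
$z = 8$ ($z = 3 + 5 = 8$)
$D = 7$ ($D = \frac{\left(-4\right) \left(-5\right) - 6}{2} = \frac{20 - 6}{2} = \frac{1}{2} \cdot 14 = 7$)
$A{\left(g \right)} = \frac{8}{7}$
$\frac{1}{H{\left(199 \right)} A{\left(-5 \right)}} = \frac{1}{\left(-34 + 199\right) \frac{8}{7}} = \frac{1}{165 \cdot \frac{8}{7}} = \frac{1}{\frac{1320}{7}} = \frac{7}{1320}$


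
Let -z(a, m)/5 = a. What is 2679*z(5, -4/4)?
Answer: -66975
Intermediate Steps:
z(a, m) = -5*a
2679*z(5, -4/4) = 2679*(-5*5) = 2679*(-25) = -66975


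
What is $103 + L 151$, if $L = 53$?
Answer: $8106$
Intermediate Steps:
$103 + L 151 = 103 + 53 \cdot 151 = 103 + 8003 = 8106$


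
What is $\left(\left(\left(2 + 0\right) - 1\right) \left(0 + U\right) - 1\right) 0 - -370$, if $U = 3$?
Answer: $370$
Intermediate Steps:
$\left(\left(\left(2 + 0\right) - 1\right) \left(0 + U\right) - 1\right) 0 - -370 = \left(\left(\left(2 + 0\right) - 1\right) \left(0 + 3\right) - 1\right) 0 - -370 = \left(\left(2 - 1\right) 3 - 1\right) 0 + 370 = \left(1 \cdot 3 - 1\right) 0 + 370 = \left(3 - 1\right) 0 + 370 = 2 \cdot 0 + 370 = 0 + 370 = 370$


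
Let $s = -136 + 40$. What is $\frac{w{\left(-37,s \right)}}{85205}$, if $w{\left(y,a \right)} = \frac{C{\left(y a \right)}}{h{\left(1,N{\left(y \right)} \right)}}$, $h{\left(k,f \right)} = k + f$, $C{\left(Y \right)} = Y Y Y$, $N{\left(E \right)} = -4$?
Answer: $- \frac{14938177536}{85205} \approx -1.7532 \cdot 10^{5}$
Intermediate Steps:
$C{\left(Y \right)} = Y^{3}$ ($C{\left(Y \right)} = Y^{2} Y = Y^{3}$)
$s = -96$
$h{\left(k,f \right)} = f + k$
$w{\left(y,a \right)} = - \frac{a^{3} y^{3}}{3}$ ($w{\left(y,a \right)} = \frac{\left(y a\right)^{3}}{-4 + 1} = \frac{\left(a y\right)^{3}}{-3} = a^{3} y^{3} \left(- \frac{1}{3}\right) = - \frac{a^{3} y^{3}}{3}$)
$\frac{w{\left(-37,s \right)}}{85205} = \frac{\left(- \frac{1}{3}\right) \left(-96\right)^{3} \left(-37\right)^{3}}{85205} = \left(- \frac{1}{3}\right) \left(-884736\right) \left(-50653\right) \frac{1}{85205} = \left(-14938177536\right) \frac{1}{85205} = - \frac{14938177536}{85205}$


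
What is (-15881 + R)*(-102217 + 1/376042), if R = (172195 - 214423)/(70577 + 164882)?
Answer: 143733344035254621591/88542473278 ≈ 1.6233e+9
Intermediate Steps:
R = -42228/235459 ≈ -0.17934
(-15881 + R)*(-102217 + 1/376042) = (-15881 - 42228/235459)*(-102217 + 1/376042) = -3739366607*(-102217 + 1/376042)/235459 = -3739366607/235459*(-38437885113/376042) = 143733344035254621591/88542473278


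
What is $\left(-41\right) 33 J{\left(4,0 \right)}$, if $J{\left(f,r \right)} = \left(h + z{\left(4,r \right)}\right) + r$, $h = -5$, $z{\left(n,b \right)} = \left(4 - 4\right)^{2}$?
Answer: $6765$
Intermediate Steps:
$z{\left(n,b \right)} = 0$ ($z{\left(n,b \right)} = 0^{2} = 0$)
$J{\left(f,r \right)} = -5 + r$ ($J{\left(f,r \right)} = \left(-5 + 0\right) + r = -5 + r$)
$\left(-41\right) 33 J{\left(4,0 \right)} = \left(-41\right) 33 \left(-5 + 0\right) = \left(-1353\right) \left(-5\right) = 6765$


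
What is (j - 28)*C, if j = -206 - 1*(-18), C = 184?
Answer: -39744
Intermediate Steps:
j = -188 (j = -206 + 18 = -188)
(j - 28)*C = (-188 - 28)*184 = -216*184 = -39744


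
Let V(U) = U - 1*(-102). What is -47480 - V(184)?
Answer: -47766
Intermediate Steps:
V(U) = 102 + U (V(U) = U + 102 = 102 + U)
-47480 - V(184) = -47480 - (102 + 184) = -47480 - 1*286 = -47480 - 286 = -47766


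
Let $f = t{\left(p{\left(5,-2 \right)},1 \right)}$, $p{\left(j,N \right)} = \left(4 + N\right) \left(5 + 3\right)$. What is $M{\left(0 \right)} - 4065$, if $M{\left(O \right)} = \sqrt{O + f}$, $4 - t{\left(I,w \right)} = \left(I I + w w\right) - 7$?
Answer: $-4065 + i \sqrt{246} \approx -4065.0 + 15.684 i$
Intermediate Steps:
$p{\left(j,N \right)} = 32 + 8 N$ ($p{\left(j,N \right)} = \left(4 + N\right) 8 = 32 + 8 N$)
$t{\left(I,w \right)} = 11 - I^{2} - w^{2}$ ($t{\left(I,w \right)} = 4 - \left(\left(I I + w w\right) - 7\right) = 4 - \left(\left(I^{2} + w^{2}\right) - 7\right) = 4 - \left(-7 + I^{2} + w^{2}\right) = 11 - I^{2} - w^{2}$)
$f = -246$ ($f = 11 - \left(32 + 8 \left(-2\right)\right)^{2} - 1^{2} = 11 - \left(32 - 16\right)^{2} - 1 = 11 - 16^{2} - 1 = 11 - 256 - 1 = -246$)
$M{\left(O \right)} = \sqrt{-246 + O}$ ($M{\left(O \right)} = \sqrt{O - 246} = \sqrt{-246 + O}$)
$M{\left(0 \right)} - 4065 = \sqrt{-246 + 0} - 4065 = \sqrt{-246} - 4065 = i \sqrt{246} - 4065 = -4065 + i \sqrt{246}$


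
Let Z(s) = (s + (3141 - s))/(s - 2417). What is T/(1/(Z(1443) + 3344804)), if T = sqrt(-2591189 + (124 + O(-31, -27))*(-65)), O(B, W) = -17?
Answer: 26062687640*I*sqrt(10149)/487 ≈ 5.3914e+9*I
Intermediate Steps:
Z(s) = 3141/(-2417 + s)
T = 16*I*sqrt(10149) (T = sqrt(-2591189 + (124 - 17)*(-65)) = sqrt(-2591189 + 107*(-65)) = sqrt(-2591189 - 6955) = sqrt(-2598144) = 16*I*sqrt(10149) ≈ 1611.9*I)
T/(1/(Z(1443) + 3344804)) = (16*I*sqrt(10149))/(1/(3141/(-2417 + 1443) + 3344804)) = (16*I*sqrt(10149))/(1/(3141/(-974) + 3344804)) = (16*I*sqrt(10149))/(1/(3141*(-1/974) + 3344804)) = (16*I*sqrt(10149))/(1/(-3141/974 + 3344804)) = (16*I*sqrt(10149))/(1/(3257835955/974)) = (16*I*sqrt(10149))/(974/3257835955) = (16*I*sqrt(10149))*(3257835955/974) = 26062687640*I*sqrt(10149)/487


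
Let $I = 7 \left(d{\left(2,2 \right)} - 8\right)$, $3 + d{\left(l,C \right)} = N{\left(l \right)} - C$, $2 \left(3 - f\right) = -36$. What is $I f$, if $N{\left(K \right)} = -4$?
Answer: $-2499$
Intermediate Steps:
$f = 21$ ($f = 3 - -18 = 3 + 18 = 21$)
$d{\left(l,C \right)} = -7 - C$ ($d{\left(l,C \right)} = -3 - \left(4 + C\right) = -7 - C$)
$I = -119$ ($I = 7 \left(\left(-7 - 2\right) - 8\right) = 7 \left(-9 - 8\right) = 7 \left(-17\right) = -119$)
$I f = \left(-119\right) 21 = -2499$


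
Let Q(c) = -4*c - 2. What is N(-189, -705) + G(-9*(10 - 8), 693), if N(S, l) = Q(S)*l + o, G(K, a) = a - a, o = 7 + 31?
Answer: -531532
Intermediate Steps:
Q(c) = -2 - 4*c
o = 38
G(K, a) = 0
N(S, l) = 38 + l*(-2 - 4*S) (N(S, l) = (-2 - 4*S)*l + 38 = l*(-2 - 4*S) + 38 = 38 + l*(-2 - 4*S))
N(-189, -705) + G(-9*(10 - 8), 693) = (38 - 2*(-705)*(1 + 2*(-189))) + 0 = (38 - 2*(-705)*(1 - 378)) + 0 = (38 - 2*(-705)*(-377)) + 0 = (38 - 531570) + 0 = -531532 + 0 = -531532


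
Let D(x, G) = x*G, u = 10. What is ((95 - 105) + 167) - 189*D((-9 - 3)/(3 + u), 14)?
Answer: 33793/13 ≈ 2599.5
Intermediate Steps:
D(x, G) = G*x
((95 - 105) + 167) - 189*D((-9 - 3)/(3 + u), 14) = ((95 - 105) + 167) - 2646*(-9 - 3)/(3 + 10) = (-10 + 167) - 2646*(-12/13) = 157 - 2646*(-12*1/13) = 157 - 2646*(-12)/13 = 157 - 189*(-168/13) = 157 + 31752/13 = 33793/13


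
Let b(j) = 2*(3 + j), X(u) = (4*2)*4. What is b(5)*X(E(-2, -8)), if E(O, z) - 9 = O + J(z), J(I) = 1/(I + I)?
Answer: 512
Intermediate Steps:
J(I) = 1/(2*I)
E(O, z) = 9 + O + 1/(2*z) (E(O, z) = 9 + (O + 1/(2*z)) = 9 + O + 1/(2*z))
X(u) = 32 (X(u) = 8*4 = 32)
b(j) = 6 + 2*j
b(5)*X(E(-2, -8)) = (6 + 2*5)*32 = (6 + 10)*32 = 16*32 = 512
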